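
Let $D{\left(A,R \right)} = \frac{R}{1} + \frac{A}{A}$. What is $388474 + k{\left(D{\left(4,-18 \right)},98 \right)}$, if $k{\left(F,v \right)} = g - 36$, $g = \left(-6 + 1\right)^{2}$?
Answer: $388463$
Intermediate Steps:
$g = 25$ ($g = \left(-5\right)^{2} = 25$)
$D{\left(A,R \right)} = 1 + R$ ($D{\left(A,R \right)} = R 1 + 1 = R + 1 = 1 + R$)
$k{\left(F,v \right)} = -11$ ($k{\left(F,v \right)} = 25 - 36 = -11$)
$388474 + k{\left(D{\left(4,-18 \right)},98 \right)} = 388474 - 11 = 388463$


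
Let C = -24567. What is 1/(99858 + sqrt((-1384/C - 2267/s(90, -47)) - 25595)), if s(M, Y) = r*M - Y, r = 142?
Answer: 15733671865461/1571137037920007876 - I*sqrt(635406461151901397121)/1571137037920007876 ≈ 1.0014e-5 - 1.6044e-8*I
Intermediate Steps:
s(M, Y) = -Y + 142*M (s(M, Y) = 142*M - Y = -Y + 142*M)
1/(99858 + sqrt((-1384/C - 2267/s(90, -47)) - 25595)) = 1/(99858 + sqrt((-1384/(-24567) - 2267/(-1*(-47) + 142*90)) - 25595)) = 1/(99858 + sqrt((-1384*(-1/24567) - 2267/(47 + 12780)) - 25595)) = 1/(99858 + sqrt((1384/24567 - 2267/12827) - 25595)) = 1/(99858 + sqrt(-37940821/315120909 - 25595)) = 1/(99858 + sqrt(-8065557606676/315120909)) = 1/(99858 + 2*I*sqrt(635406461151901397121)/315120909)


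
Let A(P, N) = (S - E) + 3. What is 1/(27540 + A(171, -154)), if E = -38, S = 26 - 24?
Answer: 1/27583 ≈ 3.6254e-5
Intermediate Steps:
S = 2
A(P, N) = 43 (A(P, N) = (2 - 1*(-38)) + 3 = (2 + 38) + 3 = 40 + 3 = 43)
1/(27540 + A(171, -154)) = 1/(27540 + 43) = 1/27583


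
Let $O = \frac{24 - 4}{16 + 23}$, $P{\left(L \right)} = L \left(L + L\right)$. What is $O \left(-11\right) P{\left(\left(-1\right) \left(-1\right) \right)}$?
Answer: $- \frac{440}{39} \approx -11.282$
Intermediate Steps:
$P{\left(L \right)} = 2 L^{2}$ ($P{\left(L \right)} = L 2 L = 2 L^{2}$)
$O = \frac{20}{39} \approx 0.51282$
$O \left(-11\right) P{\left(\left(-1\right) \left(-1\right) \right)} = \frac{20}{39} \left(-11\right) 2 \left(\left(-1\right) \left(-1\right)\right)^{2} = - \frac{220 \cdot 2 \cdot 1^{2}}{39} = - \frac{220 \cdot 2 \cdot 1}{39} = \left(- \frac{220}{39}\right) 2 = - \frac{440}{39}$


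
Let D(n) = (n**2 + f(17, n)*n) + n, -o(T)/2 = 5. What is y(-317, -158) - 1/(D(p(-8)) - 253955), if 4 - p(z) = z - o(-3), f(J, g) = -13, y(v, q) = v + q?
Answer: -120638124/253975 ≈ -475.00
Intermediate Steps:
y(v, q) = q + v
o(T) = -10 (o(T) = -2*5 = -10)
p(z) = -6 - z (p(z) = 4 - (z - 1*(-10)) = 4 - (z + 10) = 4 - (10 + z) = 4 + (-10 - z) = -6 - z)
D(n) = n**2 - 12*n (D(n) = (n**2 - 13*n) + n = n**2 - 12*n)
y(-317, -158) - 1/(D(p(-8)) - 253955) = (-158 - 317) - 1/((-6 - 1*(-8))*(-12 + (-6 - 1*(-8))) - 253955) = -475 - 1/((-6 + 8)*(-12 + (-6 + 8)) - 253955) = -475 - 1/(2*(-12 + 2) - 253955) = -475 - 1/(2*(-10) - 253955) = -475 - 1/(-20 - 253955) = -475 - 1/(-253975) = -475 - 1*(-1/253975) = -475 + 1/253975 = -120638124/253975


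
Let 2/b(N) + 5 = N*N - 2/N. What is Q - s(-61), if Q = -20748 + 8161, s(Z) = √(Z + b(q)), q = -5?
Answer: -12587 - I*√158406/51 ≈ -12587.0 - 7.804*I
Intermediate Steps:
b(N) = 2/(-5 + N² - 2/N) (b(N) = 2/(-5 + (N*N - 2/N)) = 2/(-5 + (N² - 2/N)) = 2/(-5 + N² - 2/N))
s(Z) = √(5/51 + Z) (s(Z) = √(Z + 2*(-5)/(-2 + (-5)³ - 5*(-5))) = √(Z + 2*(-5)/(-2 - 125 + 25)) = √(Z + 2*(-5)/(-102)) = √(Z + 2*(-5)*(-1/102)) = √(Z + 5/51) = √(5/51 + Z))
Q = -12587
Q - s(-61) = -12587 - √(255 + 2601*(-61))/51 = -12587 - √(255 - 158661)/51 = -12587 - √(-158406)/51 = -12587 - I*√158406/51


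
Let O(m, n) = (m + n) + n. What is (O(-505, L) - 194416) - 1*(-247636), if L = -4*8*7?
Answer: 52267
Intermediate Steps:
L = -224 (L = -32*7 = -224)
O(m, n) = m + 2*n
(O(-505, L) - 194416) - 1*(-247636) = ((-505 + 2*(-224)) - 194416) - 1*(-247636) = ((-505 - 448) - 194416) + 247636 = (-953 - 194416) + 247636 = -195369 + 247636 = 52267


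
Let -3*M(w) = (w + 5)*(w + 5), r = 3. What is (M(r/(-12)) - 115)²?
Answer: 34586161/2304 ≈ 15011.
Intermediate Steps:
M(w) = -(5 + w)²/3 (M(w) = -(w + 5)*(w + 5)/3 = -(5 + w)*(5 + w)/3 = -(5 + w)²/3)
(M(r/(-12)) - 115)² = (-(5 + 3/(-12))²/3 - 115)² = (-(5 + 3*(-1/12))²/3 - 115)² = (-(5 - ¼)²/3 - 115)² = (-(19/4)²/3 - 115)² = (-⅓*361/16 - 115)² = (-361/48 - 115)² = (-5881/48)² = 34586161/2304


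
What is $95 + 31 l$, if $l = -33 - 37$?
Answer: $-2075$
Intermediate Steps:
$l = -70$
$95 + 31 l = 95 + 31 \left(-70\right) = 95 - 2170 = -2075$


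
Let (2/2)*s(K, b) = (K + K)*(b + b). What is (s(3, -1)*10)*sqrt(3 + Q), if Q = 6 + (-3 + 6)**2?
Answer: -360*sqrt(2) ≈ -509.12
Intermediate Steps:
s(K, b) = 4*K*b (s(K, b) = (K + K)*(b + b) = (2*K)*(2*b) = 4*K*b)
Q = 15 (Q = 6 + 3**2 = 6 + 9 = 15)
(s(3, -1)*10)*sqrt(3 + Q) = ((4*3*(-1))*10)*sqrt(3 + 15) = (-12*10)*sqrt(18) = -360*sqrt(2)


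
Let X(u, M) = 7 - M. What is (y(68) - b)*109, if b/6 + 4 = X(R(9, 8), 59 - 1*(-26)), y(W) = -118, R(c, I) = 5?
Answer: 40766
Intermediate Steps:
b = -492 (b = -24 + 6*(7 - (59 - 1*(-26))) = -24 + 6*(7 - (59 + 26)) = -24 + 6*(7 - 1*85) = -24 + 6*(7 - 85) = -24 + 6*(-78) = -24 - 468 = -492)
(y(68) - b)*109 = (-118 - 1*(-492))*109 = (-118 + 492)*109 = 374*109 = 40766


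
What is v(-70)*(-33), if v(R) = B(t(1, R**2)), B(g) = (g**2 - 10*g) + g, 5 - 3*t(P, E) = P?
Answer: 1012/3 ≈ 337.33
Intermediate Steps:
t(P, E) = 5/3 - P/3
B(g) = g**2 - 9*g
v(R) = -92/9 (v(R) = (5/3 - 1/3*1)*(-9 + (5/3 - 1/3*1)) = (5/3 - 1/3)*(-9 + (5/3 - 1/3)) = 4*(-9 + 4/3)/3 = (4/3)*(-23/3) = -92/9)
v(-70)*(-33) = -92/9*(-33) = 1012/3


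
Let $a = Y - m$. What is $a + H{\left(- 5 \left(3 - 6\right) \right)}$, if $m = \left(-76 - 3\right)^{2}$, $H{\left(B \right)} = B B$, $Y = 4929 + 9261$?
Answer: $8174$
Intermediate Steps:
$Y = 14190$
$H{\left(B \right)} = B^{2}$
$m = 6241$ ($m = \left(-79\right)^{2} = 6241$)
$a = 7949$ ($a = 14190 - 6241 = 7949$)
$a + H{\left(- 5 \left(3 - 6\right) \right)} = 7949 + \left(- 5 \left(3 - 6\right)\right)^{2} = 7949 + \left(\left(-5\right) \left(-3\right)\right)^{2} = 7949 + 15^{2} = 7949 + 225 = 8174$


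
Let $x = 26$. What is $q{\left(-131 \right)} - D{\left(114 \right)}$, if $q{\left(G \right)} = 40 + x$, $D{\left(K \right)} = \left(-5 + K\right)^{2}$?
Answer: $-11815$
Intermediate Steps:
$q{\left(G \right)} = 66$ ($q{\left(G \right)} = 40 + 26 = 66$)
$q{\left(-131 \right)} - D{\left(114 \right)} = 66 - \left(-5 + 114\right)^{2} = 66 - 109^{2} = 66 - 11881 = -11815$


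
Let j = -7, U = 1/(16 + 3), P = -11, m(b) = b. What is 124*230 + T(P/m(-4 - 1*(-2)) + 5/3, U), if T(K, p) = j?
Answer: 28513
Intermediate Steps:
U = 1/19 ≈ 0.052632
T(K, p) = -7
124*230 + T(P/m(-4 - 1*(-2)) + 5/3, U) = 124*230 - 7 = 28520 - 7 = 28513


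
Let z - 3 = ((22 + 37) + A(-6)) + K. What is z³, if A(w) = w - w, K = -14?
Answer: 110592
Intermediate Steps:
A(w) = 0
z = 48 (z = 3 + (((22 + 37) + 0) - 14) = 3 + ((59 + 0) - 14) = 3 + (59 - 14) = 3 + 45 = 48)
z³ = 48³ = 110592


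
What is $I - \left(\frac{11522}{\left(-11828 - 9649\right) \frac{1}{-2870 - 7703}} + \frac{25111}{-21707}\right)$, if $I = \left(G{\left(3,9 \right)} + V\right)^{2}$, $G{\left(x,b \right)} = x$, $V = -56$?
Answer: $- \frac{1334293865644}{466201239} \approx -2862.1$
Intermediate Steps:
$I = 2809$ ($I = \left(3 - 56\right)^{2} = \left(-53\right)^{2} = 2809$)
$I - \left(\frac{11522}{\left(-11828 - 9649\right) \frac{1}{-2870 - 7703}} + \frac{25111}{-21707}\right) = 2809 - \left(\frac{11522}{\left(-11828 - 9649\right) \frac{1}{-2870 - 7703}} + \frac{25111}{-21707}\right) = 2809 - \left(\frac{11522}{\left(-21477\right) \frac{1}{-10573}} + 25111 \left(- \frac{1}{21707}\right)\right) = 2809 - \left(\frac{11522}{\left(-21477\right) \left(- \frac{1}{10573}\right)} - \frac{25111}{21707}\right) = 2809 - \left(\frac{11522}{\frac{21477}{10573}} - \frac{25111}{21707}\right) = 2809 - \left(11522 \cdot \frac{10573}{21477} - \frac{25111}{21707}\right) = 2809 - \left(\frac{121822106}{21477} - \frac{25111}{21707}\right) = 2809 - \frac{2643853145995}{466201239} = - \frac{1334293865644}{466201239}$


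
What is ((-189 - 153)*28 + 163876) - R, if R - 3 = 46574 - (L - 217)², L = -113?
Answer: 216623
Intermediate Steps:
R = -62323 (R = 3 + (46574 - (-113 - 217)²) = 3 + (46574 - 1*(-330)²) = 3 + (46574 - 1*108900) = 3 + (46574 - 108900) = 3 - 62326 = -62323)
((-189 - 153)*28 + 163876) - R = ((-189 - 153)*28 + 163876) - 1*(-62323) = (-342*28 + 163876) + 62323 = (-9576 + 163876) + 62323 = 154300 + 62323 = 216623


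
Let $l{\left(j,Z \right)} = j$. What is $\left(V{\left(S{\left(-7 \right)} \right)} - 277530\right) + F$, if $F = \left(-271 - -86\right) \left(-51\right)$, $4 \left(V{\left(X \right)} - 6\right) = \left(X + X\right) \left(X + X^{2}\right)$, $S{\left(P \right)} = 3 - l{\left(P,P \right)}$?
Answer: $-267539$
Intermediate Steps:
$S{\left(P \right)} = 3 - P$
$V{\left(X \right)} = 6 + \frac{X \left(X + X^{2}\right)}{2}$ ($V{\left(X \right)} = 6 + \frac{\left(X + X\right) \left(X + X^{2}\right)}{4} = 6 + \frac{2 X \left(X + X^{2}\right)}{4} = 6 + \frac{X \left(X + X^{2}\right)}{2}$)
$F = 9435$ ($F = \left(-271 + \left(-40 + 126\right)\right) \left(-51\right) = \left(-271 + 86\right) \left(-51\right) = \left(-185\right) \left(-51\right) = 9435$)
$\left(V{\left(S{\left(-7 \right)} \right)} - 277530\right) + F = \left(\left(6 + \frac{\left(3 - -7\right)^{2}}{2} + \frac{\left(3 - -7\right)^{3}}{2}\right) - 277530\right) + 9435 = \left(\left(6 + \frac{\left(3 + 7\right)^{2}}{2} + \frac{\left(3 + 7\right)^{3}}{2}\right) - 277530\right) + 9435 = \left(\left(6 + \frac{10^{2}}{2} + \frac{10^{3}}{2}\right) - 277530\right) + 9435 = \left(\left(6 + \frac{1}{2} \cdot 100 + \frac{1}{2} \cdot 1000\right) - 277530\right) + 9435 = \left(\left(6 + 50 + 500\right) - 277530\right) + 9435 = \left(556 - 277530\right) + 9435 = -276974 + 9435 = -267539$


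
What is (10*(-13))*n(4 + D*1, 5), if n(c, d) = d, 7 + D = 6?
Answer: -650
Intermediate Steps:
D = -1 (D = -7 + 6 = -1)
(10*(-13))*n(4 + D*1, 5) = (10*(-13))*5 = -130*5 = -650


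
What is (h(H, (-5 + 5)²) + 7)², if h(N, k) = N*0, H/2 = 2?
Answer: 49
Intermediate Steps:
H = 4 (H = 2*2 = 4)
h(N, k) = 0
(h(H, (-5 + 5)²) + 7)² = (0 + 7)² = 7² = 49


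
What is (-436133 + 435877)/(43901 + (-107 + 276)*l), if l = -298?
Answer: 256/6461 ≈ 0.039622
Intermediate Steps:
(-436133 + 435877)/(43901 + (-107 + 276)*l) = (-436133 + 435877)/(43901 + (-107 + 276)*(-298)) = -256/(43901 + 169*(-298)) = -256/(43901 - 50362) = -256/(-6461) = -256*(-1/6461) = 256/6461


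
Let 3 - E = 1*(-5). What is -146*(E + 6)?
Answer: -2044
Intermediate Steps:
E = 8 (E = 3 - (-5) = 3 - 1*(-5) = 3 + 5 = 8)
-146*(E + 6) = -146*(8 + 6) = -146*14 = -2044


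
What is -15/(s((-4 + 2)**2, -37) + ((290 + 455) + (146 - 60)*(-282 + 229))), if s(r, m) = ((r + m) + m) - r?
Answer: 15/3887 ≈ 0.0038590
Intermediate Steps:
s(r, m) = 2*m (s(r, m) = ((m + r) + m) - r = (r + 2*m) - r = 2*m)
-15/(s((-4 + 2)**2, -37) + ((290 + 455) + (146 - 60)*(-282 + 229))) = -15/(2*(-37) + ((290 + 455) + (146 - 60)*(-282 + 229))) = -15/(-74 + (745 + 86*(-53))) = -15/(-74 + (745 - 4558)) = -15/(-74 - 3813) = -15/(-3887) = -1/3887*(-15) = 15/3887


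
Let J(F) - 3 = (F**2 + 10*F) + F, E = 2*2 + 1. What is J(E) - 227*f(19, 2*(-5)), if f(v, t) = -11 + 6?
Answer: 1218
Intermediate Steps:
E = 5 (E = 4 + 1 = 5)
J(F) = 3 + F**2 + 11*F (J(F) = 3 + ((F**2 + 10*F) + F) = 3 + (F**2 + 11*F) = 3 + F**2 + 11*F)
f(v, t) = -5
J(E) - 227*f(19, 2*(-5)) = (3 + 5**2 + 11*5) - 227*(-5) = (3 + 25 + 55) + 1135 = 83 + 1135 = 1218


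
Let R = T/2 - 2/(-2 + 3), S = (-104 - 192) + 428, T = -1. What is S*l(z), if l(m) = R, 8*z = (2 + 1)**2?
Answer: -330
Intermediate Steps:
z = 9/8 (z = (2 + 1)**2/8 = (1/8)*3**2 = (1/8)*9 = 9/8 ≈ 1.1250)
S = 132 (S = -296 + 428 = 132)
R = -5/2 (R = -1/2 - 2/(-2 + 3) = -1*1/2 - 2/1 = -1/2 - 2*1 = -1/2 - 2 = -5/2 ≈ -2.5000)
l(m) = -5/2
S*l(z) = 132*(-5/2) = -330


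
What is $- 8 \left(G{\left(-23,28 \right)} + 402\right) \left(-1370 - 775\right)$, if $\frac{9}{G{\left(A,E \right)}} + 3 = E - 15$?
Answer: $6913764$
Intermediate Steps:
$G{\left(A,E \right)} = \frac{9}{-18 + E}$ ($G{\left(A,E \right)} = \frac{9}{-3 + \left(E - 15\right)} = \frac{9}{-3 + \left(-15 + E\right)} = \frac{9}{-18 + E}$)
$- 8 \left(G{\left(-23,28 \right)} + 402\right) \left(-1370 - 775\right) = - 8 \left(\frac{9}{-18 + 28} + 402\right) \left(-1370 - 775\right) = - 8 \left(\frac{9}{10} + 402\right) \left(-2145\right) = - 8 \cdot \frac{4029}{10} \left(-2145\right) = \left(-8\right) \left(- \frac{1728441}{2}\right) = 6913764$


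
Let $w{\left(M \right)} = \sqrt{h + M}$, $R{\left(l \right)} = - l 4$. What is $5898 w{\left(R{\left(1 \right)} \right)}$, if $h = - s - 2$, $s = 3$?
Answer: $17694 i \approx 17694.0 i$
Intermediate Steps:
$h = -5$ ($h = \left(-1\right) 3 - 2 = -3 - 2 = -5$)
$R{\left(l \right)} = - 4 l$
$w{\left(M \right)} = \sqrt{-5 + M}$
$5898 w{\left(R{\left(1 \right)} \right)} = 5898 \sqrt{-5 - 4} = 5898 \sqrt{-9} = 5898 \cdot 3 i = 17694 i$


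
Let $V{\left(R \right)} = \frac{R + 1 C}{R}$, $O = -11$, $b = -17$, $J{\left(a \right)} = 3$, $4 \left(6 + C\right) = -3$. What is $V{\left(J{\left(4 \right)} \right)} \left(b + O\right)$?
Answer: $35$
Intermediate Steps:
$C = - \frac{27}{4}$ ($C = -6 + \frac{1}{4} \left(-3\right) = -6 - \frac{3}{4} = - \frac{27}{4} \approx -6.75$)
$V{\left(R \right)} = \frac{- \frac{27}{4} + R}{R}$ ($V{\left(R \right)} = \frac{R + 1 \left(- \frac{27}{4}\right)}{R} = \frac{R - \frac{27}{4}}{R} = \frac{- \frac{27}{4} + R}{R}$)
$V{\left(J{\left(4 \right)} \right)} \left(b + O\right) = \frac{- \frac{27}{4} + 3}{3} \left(-17 - 11\right) = \frac{1}{3} \left(- \frac{15}{4}\right) \left(-28\right) = \left(- \frac{5}{4}\right) \left(-28\right) = 35$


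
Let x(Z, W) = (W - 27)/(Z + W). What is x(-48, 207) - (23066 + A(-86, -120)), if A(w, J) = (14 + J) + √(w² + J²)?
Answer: -1216820/53 - 2*√5449 ≈ -23107.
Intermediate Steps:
x(Z, W) = (-27 + W)/(W + Z)
A(w, J) = 14 + J + √(J² + w²) (A(w, J) = (14 + J) + √(J² + w²) = 14 + J + √(J² + w²))
x(-48, 207) - (23066 + A(-86, -120)) = (-27 + 207)/(207 - 48) - (23066 + (14 - 120 + √((-120)² + (-86)²))) = 180/159 - (23066 + (14 - 120 + √(14400 + 7396))) = (1/159)*180 - (23066 + (14 - 120 + √21796)) = 60/53 - (23066 + (14 - 120 + 2*√5449)) = 60/53 - (23066 + (-106 + 2*√5449)) = 60/53 - (22960 + 2*√5449) = 60/53 + (-22960 - 2*√5449) = -1216820/53 - 2*√5449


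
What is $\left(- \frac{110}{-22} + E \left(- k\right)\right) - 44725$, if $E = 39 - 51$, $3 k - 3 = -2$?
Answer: $-44716$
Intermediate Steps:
$k = \frac{1}{3}$ ($k = 1 + \frac{1}{3} \left(-2\right) = 1 - \frac{2}{3} = \frac{1}{3} \approx 0.33333$)
$E = -12$
$\left(- \frac{110}{-22} + E \left(- k\right)\right) - 44725 = \left(- \frac{110}{-22} - 12 \left(\left(-1\right) \frac{1}{3}\right)\right) - 44725 = \left(\left(-110\right) \left(- \frac{1}{22}\right) - -4\right) - 44725 = \left(5 + 4\right) - 44725 = 9 - 44725 = -44716$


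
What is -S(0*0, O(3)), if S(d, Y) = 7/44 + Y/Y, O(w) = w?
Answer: -51/44 ≈ -1.1591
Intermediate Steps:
S(d, Y) = 51/44 (S(d, Y) = 7*(1/44) + 1 = 7/44 + 1 = 51/44)
-S(0*0, O(3)) = -1*51/44 = -51/44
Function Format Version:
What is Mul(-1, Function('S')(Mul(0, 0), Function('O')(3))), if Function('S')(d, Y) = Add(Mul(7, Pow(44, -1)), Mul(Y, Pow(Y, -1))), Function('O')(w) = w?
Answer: Rational(-51, 44) ≈ -1.1591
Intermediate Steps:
Function('S')(d, Y) = Rational(51, 44) (Function('S')(d, Y) = Add(Mul(7, Rational(1, 44)), 1) = Add(Rational(7, 44), 1) = Rational(51, 44))
Mul(-1, Function('S')(Mul(0, 0), Function('O')(3))) = Mul(-1, Rational(51, 44)) = Rational(-51, 44)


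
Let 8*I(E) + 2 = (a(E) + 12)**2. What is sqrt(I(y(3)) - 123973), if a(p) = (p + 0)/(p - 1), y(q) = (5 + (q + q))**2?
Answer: 13*I*sqrt(168985582)/480 ≈ 352.07*I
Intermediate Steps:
y(q) = (5 + 2*q)**2
a(p) = p/(-1 + p)
I(E) = -1/4 + (12 + E/(-1 + E))**2/8 (I(E) = -1/4 + (E/(-1 + E) + 12)**2/8 = -1/4 + (12 + E/(-1 + E))**2/8)
sqrt(I(y(3)) - 123973) = sqrt((-1/4 + (-12 + 13*(5 + 2*3)**2)**2/(8*(-1 + (5 + 2*3)**2)**2)) - 123973) = sqrt((-1/4 + (-12 + 13*(5 + 6)**2)**2/(8*(-1 + (5 + 6)**2)**2)) - 123973) = sqrt((-1/4 + (-12 + 13*11**2)**2/(8*(-1 + 11**2)**2)) - 123973) = sqrt((-1/4 + (-12 + 13*121)**2/(8*(-1 + 121)**2)) - 123973) = sqrt((-1/4 + (1/8)*(-12 + 1573)**2/120**2) - 123973) = sqrt((-1/4 + (1/8)*(1/14400)*1561**2) - 123973) = sqrt((-1/4 + (1/8)*(1/14400)*2436721) - 123973) = sqrt((-1/4 + 2436721/115200) - 123973) = sqrt(2407921/115200 - 123973) = sqrt(-14279281679/115200) = 13*I*sqrt(168985582)/480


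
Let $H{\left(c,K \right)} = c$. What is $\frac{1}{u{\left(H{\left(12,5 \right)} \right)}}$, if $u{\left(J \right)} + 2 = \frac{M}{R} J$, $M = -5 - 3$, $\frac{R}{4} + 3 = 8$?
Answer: $- \frac{5}{34} \approx -0.14706$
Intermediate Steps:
$R = 20$ ($R = -12 + 4 \cdot 8 = -12 + 32 = 20$)
$M = -8$
$u{\left(J \right)} = -2 - \frac{2 J}{5}$ ($u{\left(J \right)} = -2 + - \frac{8}{20} J = -2 + \left(-8\right) \frac{1}{20} J = -2 - \frac{2 J}{5}$)
$\frac{1}{u{\left(H{\left(12,5 \right)} \right)}} = \frac{1}{-2 - \frac{24}{5}} = \frac{1}{- \frac{34}{5}} = - \frac{5}{34}$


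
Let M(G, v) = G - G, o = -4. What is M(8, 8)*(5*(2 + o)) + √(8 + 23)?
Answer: √31 ≈ 5.5678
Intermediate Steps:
M(G, v) = 0
M(8, 8)*(5*(2 + o)) + √(8 + 23) = 0*(5*(2 - 4)) + √(8 + 23) = 0*(5*(-2)) + √31 = 0*(-10) + √31 = 0 + √31 = √31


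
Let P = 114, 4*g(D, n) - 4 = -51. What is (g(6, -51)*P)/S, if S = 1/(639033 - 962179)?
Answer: 432854067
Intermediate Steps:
g(D, n) = -47/4 (g(D, n) = 1 + (¼)*(-51) = 1 - 51/4 = -47/4)
S = -1/323146 (S = 1/(-323146) = -1/323146 ≈ -3.0946e-6)
(g(6, -51)*P)/S = (-47/4*114)/(-1/323146) = -2679/2*(-323146) = 432854067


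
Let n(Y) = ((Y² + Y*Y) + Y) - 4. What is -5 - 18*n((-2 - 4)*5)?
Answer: -31793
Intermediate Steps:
n(Y) = -4 + Y + 2*Y² (n(Y) = ((Y² + Y²) + Y) - 4 = (2*Y² + Y) - 4 = (Y + 2*Y²) - 4 = -4 + Y + 2*Y²)
-5 - 18*n((-2 - 4)*5) = -5 - 18*(-4 + (-2 - 4)*5 + 2*((-2 - 4)*5)²) = -5 - 18*(-4 - 6*5 + 2*(-6*5)²) = -5 - 18*(-4 - 30 + 2*(-30)²) = -5 - 18*(-4 - 30 + 2*900) = -5 - 18*(-4 - 30 + 1800) = -5 - 18*1766 = -5 - 31788 = -31793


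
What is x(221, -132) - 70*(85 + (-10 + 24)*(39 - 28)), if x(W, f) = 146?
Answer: -16584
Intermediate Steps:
x(221, -132) - 70*(85 + (-10 + 24)*(39 - 28)) = 146 - 70*(85 + (-10 + 24)*(39 - 28)) = 146 - 70*(85 + 14*11) = 146 - 70*(85 + 154) = 146 - 70*239 = 146 - 1*16730 = 146 - 16730 = -16584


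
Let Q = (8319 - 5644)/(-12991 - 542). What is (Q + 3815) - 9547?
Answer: -77573831/13533 ≈ -5732.2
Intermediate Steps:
Q = -2675/13533 (Q = 2675/(-13533) = 2675*(-1/13533) = -2675/13533 ≈ -0.19766)
(Q + 3815) - 9547 = (-2675/13533 + 3815) - 9547 = 51625720/13533 - 9547 = -77573831/13533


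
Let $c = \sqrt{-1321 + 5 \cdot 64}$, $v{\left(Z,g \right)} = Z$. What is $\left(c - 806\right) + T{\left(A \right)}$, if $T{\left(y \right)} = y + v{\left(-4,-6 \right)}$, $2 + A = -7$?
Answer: $-819 + i \sqrt{1001} \approx -819.0 + 31.639 i$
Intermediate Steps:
$A = -9$ ($A = -2 - 7 = -9$)
$T{\left(y \right)} = -4 + y$ ($T{\left(y \right)} = y - 4 = -4 + y$)
$c = i \sqrt{1001}$ ($c = \sqrt{-1321 + 320} = \sqrt{-1001} = i \sqrt{1001} \approx 31.639 i$)
$\left(c - 806\right) + T{\left(A \right)} = \left(i \sqrt{1001} - 806\right) - 13 = \left(-806 + i \sqrt{1001}\right) - 13 = -819 + i \sqrt{1001}$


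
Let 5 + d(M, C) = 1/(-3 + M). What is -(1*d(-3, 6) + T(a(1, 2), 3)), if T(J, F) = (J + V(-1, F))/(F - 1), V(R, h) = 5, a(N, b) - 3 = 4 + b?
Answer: -11/6 ≈ -1.8333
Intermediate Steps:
a(N, b) = 7 + b (a(N, b) = 3 + (4 + b) = 7 + b)
d(M, C) = -5 + 1/(-3 + M)
T(J, F) = (5 + J)/(-1 + F) (T(J, F) = (J + 5)/(F - 1) = (5 + J)/(-1 + F))
-(1*d(-3, 6) + T(a(1, 2), 3)) = -(1*((16 - 5*(-3))/(-3 - 3)) + (5 + (7 + 2))/(-1 + 3)) = -(1*((16 + 15)/(-6)) + (5 + 9)/2) = -(1*(-1/6*31) + (1/2)*14) = -(1*(-31/6) + 7) = -(-31/6 + 7) = -1*11/6 = -11/6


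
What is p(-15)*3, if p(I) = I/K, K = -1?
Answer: 45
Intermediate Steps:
p(I) = -I (p(I) = I/(-1) = I*(-1) = -I)
p(-15)*3 = -1*(-15)*3 = 15*3 = 45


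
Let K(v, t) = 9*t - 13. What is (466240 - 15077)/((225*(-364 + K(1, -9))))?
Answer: -451163/103050 ≈ -4.3781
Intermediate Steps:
K(v, t) = -13 + 9*t
(466240 - 15077)/((225*(-364 + K(1, -9)))) = (466240 - 15077)/((225*(-364 + (-13 + 9*(-9))))) = 451163/((225*(-364 + (-13 - 81)))) = 451163/((225*(-364 - 94))) = 451163/((225*(-458))) = 451163/(-103050) = 451163*(-1/103050) = -451163/103050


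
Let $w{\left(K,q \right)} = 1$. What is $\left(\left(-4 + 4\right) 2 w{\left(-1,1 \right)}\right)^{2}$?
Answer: $0$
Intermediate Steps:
$\left(\left(-4 + 4\right) 2 w{\left(-1,1 \right)}\right)^{2} = \left(\left(-4 + 4\right) 2 \cdot 1\right)^{2} = \left(0 \cdot 2 \cdot 1\right)^{2} = \left(0 \cdot 1\right)^{2} = 0^{2} = 0$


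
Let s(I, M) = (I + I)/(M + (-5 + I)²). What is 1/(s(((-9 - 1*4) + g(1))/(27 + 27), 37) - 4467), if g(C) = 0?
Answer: -187981/839712531 ≈ -0.00022386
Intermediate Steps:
s(I, M) = 2*I/(M + (-5 + I)²) (s(I, M) = (2*I)/(M + (-5 + I)²) = 2*I/(M + (-5 + I)²))
1/(s(((-9 - 1*4) + g(1))/(27 + 27), 37) - 4467) = 1/(2*(((-9 - 1*4) + 0)/(27 + 27))/(37 + (-5 + ((-9 - 1*4) + 0)/(27 + 27))²) - 4467) = 1/(2*(((-9 - 4) + 0)/54)/(37 + (-5 + ((-9 - 4) + 0)/54)²) - 4467) = 1/(2*((-13 + 0)*(1/54))/(37 + (-5 + (-13 + 0)*(1/54))²) - 4467) = 1/(2*(-13*1/54)/(37 + (-5 - 13*1/54)²) - 4467) = 1/(2*(-13/54)/(37 + (-5 - 13/54)²) - 4467) = 1/(2*(-13/54)/(37 + (-283/54)²) - 4467) = 1/(2*(-13/54)/(37 + 80089/2916) - 4467) = 1/(2*(-13/54)/(187981/2916) - 4467) = 1/(2*(-13/54)*(2916/187981) - 4467) = 1/(-1404/187981 - 4467) = 1/(-839712531/187981) = -187981/839712531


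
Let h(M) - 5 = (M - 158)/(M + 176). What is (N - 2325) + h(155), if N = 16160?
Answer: 4581037/331 ≈ 13840.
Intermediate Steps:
h(M) = 5 + (-158 + M)/(176 + M) (h(M) = 5 + (M - 158)/(M + 176) = 5 + (-158 + M)/(176 + M))
(N - 2325) + h(155) = (16160 - 2325) + 2*(361 + 3*155)/(176 + 155) = 13835 + 2*(361 + 465)/331 = 13835 + 2*(1/331)*826 = 13835 + 1652/331 = 4581037/331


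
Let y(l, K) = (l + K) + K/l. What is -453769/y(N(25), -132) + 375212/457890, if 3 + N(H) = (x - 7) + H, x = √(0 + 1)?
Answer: 415645815002/113785665 ≈ 3652.9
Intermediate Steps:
x = 1 (x = √1 = 1)
N(H) = -9 + H (N(H) = -3 + ((1 - 7) + H) = -3 + (-6 + H) = -9 + H)
y(l, K) = K + l + K/l (y(l, K) = (K + l) + K/l = K + l + K/l)
-453769/y(N(25), -132) + 375212/457890 = -453769/(-132 + (-9 + 25) - 132/(-9 + 25)) + 375212/457890 = -453769/(-132 + 16 - 132/16) + 375212*(1/457890) = -453769/(-132 + 16 - 132*1/16) + 187606/228945 = -453769/(-132 + 16 - 33/4) + 187606/228945 = -453769/(-497/4) + 187606/228945 = -453769*(-4/497) + 187606/228945 = 1815076/497 + 187606/228945 = 415645815002/113785665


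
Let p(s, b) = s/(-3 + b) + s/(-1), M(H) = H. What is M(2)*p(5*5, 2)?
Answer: -100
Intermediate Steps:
p(s, b) = -s + s/(-3 + b) (p(s, b) = s/(-3 + b) + s*(-1) = s/(-3 + b) - s = -s + s/(-3 + b))
M(2)*p(5*5, 2) = 2*((5*5)*(4 - 1*2)/(-3 + 2)) = 2*(25*(4 - 2)/(-1)) = 2*(25*(-1)*2) = 2*(-50) = -100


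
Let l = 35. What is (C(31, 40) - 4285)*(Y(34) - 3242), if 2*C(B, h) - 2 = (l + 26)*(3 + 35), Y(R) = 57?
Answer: 9953125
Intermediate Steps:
C(B, h) = 1160 (C(B, h) = 1 + ((35 + 26)*(3 + 35))/2 = 1 + (61*38)/2 = 1 + (1/2)*2318 = 1 + 1159 = 1160)
(C(31, 40) - 4285)*(Y(34) - 3242) = (1160 - 4285)*(57 - 3242) = -3125*(-3185) = 9953125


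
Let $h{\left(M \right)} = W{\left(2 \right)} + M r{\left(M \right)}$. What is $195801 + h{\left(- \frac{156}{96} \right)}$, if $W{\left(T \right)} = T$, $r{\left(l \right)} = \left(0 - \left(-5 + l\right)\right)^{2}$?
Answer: $\frac{100214619}{512} \approx 1.9573 \cdot 10^{5}$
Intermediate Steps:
$r{\left(l \right)} = \left(5 - l\right)^{2}$
$h{\left(M \right)} = 2 + M \left(-5 + M\right)^{2}$
$195801 + h{\left(- \frac{156}{96} \right)} = 195801 + \left(2 + - \frac{156}{96} \left(-5 - \frac{156}{96}\right)^{2}\right) = 195801 + \left(2 + \left(-156\right) \frac{1}{96} \left(-5 - \frac{13}{8}\right)^{2}\right) = 195801 + \left(2 - \frac{13 \left(-5 - \frac{13}{8}\right)^{2}}{8}\right) = 195801 + \left(2 - \frac{13 \left(- \frac{53}{8}\right)^{2}}{8}\right) = 195801 + \left(2 - \frac{36517}{512}\right) = 195801 - \frac{35493}{512} = \frac{100214619}{512}$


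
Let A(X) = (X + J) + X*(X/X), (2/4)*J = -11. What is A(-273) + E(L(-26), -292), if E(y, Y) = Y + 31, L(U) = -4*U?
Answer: -829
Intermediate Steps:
J = -22 (J = 2*(-11) = -22)
A(X) = -22 + 2*X (A(X) = (X - 22) + X*(X/X) = (-22 + X) + X*1 = (-22 + X) + X = -22 + 2*X)
E(y, Y) = 31 + Y
A(-273) + E(L(-26), -292) = (-22 + 2*(-273)) + (31 - 292) = (-22 - 546) - 261 = -568 - 261 = -829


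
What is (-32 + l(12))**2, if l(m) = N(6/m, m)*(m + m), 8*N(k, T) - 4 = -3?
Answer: 841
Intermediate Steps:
N(k, T) = 1/8 (N(k, T) = 1/2 + (1/8)*(-3) = 1/2 - 3/8 = 1/8)
l(m) = m/4 (l(m) = (m + m)/8 = (2*m)/8 = m/4)
(-32 + l(12))**2 = (-32 + (1/4)*12)**2 = (-32 + 3)**2 = (-29)**2 = 841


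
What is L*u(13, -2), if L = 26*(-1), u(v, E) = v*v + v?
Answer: -4732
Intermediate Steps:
u(v, E) = v + v² (u(v, E) = v² + v = v + v²)
L = -26
L*u(13, -2) = -338*(1 + 13) = -338*14 = -26*182 = -4732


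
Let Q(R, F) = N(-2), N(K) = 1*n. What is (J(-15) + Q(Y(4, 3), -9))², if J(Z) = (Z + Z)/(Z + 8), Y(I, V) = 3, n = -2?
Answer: 256/49 ≈ 5.2245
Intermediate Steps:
N(K) = -2 (N(K) = 1*(-2) = -2)
Q(R, F) = -2
J(Z) = 2*Z/(8 + Z) (J(Z) = (2*Z)/(8 + Z) = 2*Z/(8 + Z))
(J(-15) + Q(Y(4, 3), -9))² = (2*(-15)/(8 - 15) - 2)² = (2*(-15)/(-7) - 2)² = (2*(-15)*(-⅐) - 2)² = (30/7 - 2)² = (16/7)² = 256/49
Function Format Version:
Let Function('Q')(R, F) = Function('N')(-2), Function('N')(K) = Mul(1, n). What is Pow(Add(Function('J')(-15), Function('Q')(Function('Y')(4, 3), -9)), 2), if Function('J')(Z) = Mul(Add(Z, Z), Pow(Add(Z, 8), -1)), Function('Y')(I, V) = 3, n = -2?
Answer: Rational(256, 49) ≈ 5.2245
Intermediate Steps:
Function('N')(K) = -2 (Function('N')(K) = Mul(1, -2) = -2)
Function('Q')(R, F) = -2
Function('J')(Z) = Mul(2, Z, Pow(Add(8, Z), -1)) (Function('J')(Z) = Mul(Mul(2, Z), Pow(Add(8, Z), -1)) = Mul(2, Z, Pow(Add(8, Z), -1)))
Pow(Add(Function('J')(-15), Function('Q')(Function('Y')(4, 3), -9)), 2) = Pow(Add(Mul(2, -15, Pow(Add(8, -15), -1)), -2), 2) = Pow(Add(Mul(2, -15, Pow(-7, -1)), -2), 2) = Pow(Add(Mul(2, -15, Rational(-1, 7)), -2), 2) = Pow(Add(Rational(30, 7), -2), 2) = Pow(Rational(16, 7), 2) = Rational(256, 49)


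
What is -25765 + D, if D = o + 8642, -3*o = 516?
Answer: -17295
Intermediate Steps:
o = -172 (o = -⅓*516 = -172)
D = 8470 (D = -172 + 8642 = 8470)
-25765 + D = -25765 + 8470 = -17295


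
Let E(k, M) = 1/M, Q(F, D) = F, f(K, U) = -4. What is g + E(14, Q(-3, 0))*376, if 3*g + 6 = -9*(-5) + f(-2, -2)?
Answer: -341/3 ≈ -113.67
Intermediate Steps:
g = 35/3 (g = -2 + (-9*(-5) - 4)/3 = -2 + (45 - 4)/3 = -2 + (⅓)*41 = -2 + 41/3 = 35/3 ≈ 11.667)
g + E(14, Q(-3, 0))*376 = 35/3 + 376/(-3) = 35/3 - ⅓*376 = 35/3 - 376/3 = -341/3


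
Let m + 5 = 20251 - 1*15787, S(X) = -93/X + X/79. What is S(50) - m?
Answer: -17617897/3950 ≈ -4460.2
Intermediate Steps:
S(X) = -93/X + X/79 (S(X) = -93/X + X*(1/79) = -93/X + X/79)
m = 4459 (m = -5 + (20251 - 1*15787) = -5 + (20251 - 15787) = -5 + 4464 = 4459)
S(50) - m = (-93/50 + (1/79)*50) - 1*4459 = (-93*1/50 + 50/79) - 4459 = (-93/50 + 50/79) - 4459 = -4847/3950 - 4459 = -17617897/3950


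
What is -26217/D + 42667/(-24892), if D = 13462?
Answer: -4830617/1319276 ≈ -3.6616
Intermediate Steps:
-26217/D + 42667/(-24892) = -26217/13462 + 42667/(-24892) = -26217*1/13462 + 42667*(-1/24892) = -26217/13462 - 42667/24892 = -4830617/1319276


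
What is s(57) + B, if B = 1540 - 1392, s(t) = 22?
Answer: 170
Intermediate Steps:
B = 148
s(57) + B = 22 + 148 = 170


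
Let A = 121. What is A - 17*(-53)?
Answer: 1022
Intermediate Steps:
A - 17*(-53) = 121 - 17*(-53) = 121 + 901 = 1022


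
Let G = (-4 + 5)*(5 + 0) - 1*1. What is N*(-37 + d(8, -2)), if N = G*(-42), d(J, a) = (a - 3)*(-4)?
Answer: 2856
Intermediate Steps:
d(J, a) = 12 - 4*a (d(J, a) = (-3 + a)*(-4) = 12 - 4*a)
G = 4 (G = 1*5 - 1 = 5 - 1 = 4)
N = -168 (N = 4*(-42) = -168)
N*(-37 + d(8, -2)) = -168*(-37 + (12 - 4*(-2))) = -168*(-37 + (12 + 8)) = -168*(-37 + 20) = -168*(-17) = 2856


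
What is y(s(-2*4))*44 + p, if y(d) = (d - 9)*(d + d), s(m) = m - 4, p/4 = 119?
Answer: 22652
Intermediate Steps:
p = 476 (p = 4*119 = 476)
s(m) = -4 + m
y(d) = 2*d*(-9 + d) (y(d) = (-9 + d)*(2*d) = 2*d*(-9 + d))
y(s(-2*4))*44 + p = (2*(-4 - 2*4)*(-9 + (-4 - 2*4)))*44 + 476 = (2*(-4 - 8)*(-9 + (-4 - 8)))*44 + 476 = (2*(-12)*(-9 - 12))*44 + 476 = (2*(-12)*(-21))*44 + 476 = 504*44 + 476 = 22176 + 476 = 22652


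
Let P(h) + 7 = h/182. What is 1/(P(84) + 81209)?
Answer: 13/1055632 ≈ 1.2315e-5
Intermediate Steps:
P(h) = -7 + h/182
1/(P(84) + 81209) = 1/((-7 + (1/182)*84) + 81209) = 1/((-7 + 6/13) + 81209) = 1/(-85/13 + 81209) = 1/(1055632/13) = 13/1055632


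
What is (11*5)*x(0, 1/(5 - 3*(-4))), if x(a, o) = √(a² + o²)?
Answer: 55/17 ≈ 3.2353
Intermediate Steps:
(11*5)*x(0, 1/(5 - 3*(-4))) = (11*5)*√(0² + (1/(5 - 3*(-4)))²) = 55*√(0 + (1/(5 + 12))²) = 55*√(0 + (1/17)²) = 55*√(0 + 1/289) = 55*√(1/289) = 55*(1/17) = 55/17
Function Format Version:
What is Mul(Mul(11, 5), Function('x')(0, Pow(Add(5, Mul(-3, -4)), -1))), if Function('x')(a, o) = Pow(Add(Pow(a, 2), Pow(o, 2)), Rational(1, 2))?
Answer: Rational(55, 17) ≈ 3.2353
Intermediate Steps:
Mul(Mul(11, 5), Function('x')(0, Pow(Add(5, Mul(-3, -4)), -1))) = Mul(Mul(11, 5), Pow(Add(Pow(0, 2), Pow(Pow(Add(5, Mul(-3, -4)), -1), 2)), Rational(1, 2))) = Mul(55, Pow(Add(0, Pow(Pow(Add(5, 12), -1), 2)), Rational(1, 2))) = Mul(55, Pow(Add(0, Pow(Pow(17, -1), 2)), Rational(1, 2))) = Mul(55, Pow(Add(0, Pow(Rational(1, 17), 2)), Rational(1, 2))) = Mul(55, Pow(Add(0, Rational(1, 289)), Rational(1, 2))) = Mul(55, Pow(Rational(1, 289), Rational(1, 2))) = Mul(55, Rational(1, 17)) = Rational(55, 17)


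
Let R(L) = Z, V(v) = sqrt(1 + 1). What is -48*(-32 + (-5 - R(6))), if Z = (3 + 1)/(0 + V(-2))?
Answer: 1776 + 96*sqrt(2) ≈ 1911.8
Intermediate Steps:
V(v) = sqrt(2)
Z = 2*sqrt(2) (Z = (3 + 1)/(0 + sqrt(2)) = 4/(sqrt(2)) = 4*(sqrt(2)/2) = 2*sqrt(2) ≈ 2.8284)
R(L) = 2*sqrt(2)
-48*(-32 + (-5 - R(6))) = -48*(-32 + (-5 - 2*sqrt(2))) = -48*(-37 - 2*sqrt(2)) = 1776 + 96*sqrt(2)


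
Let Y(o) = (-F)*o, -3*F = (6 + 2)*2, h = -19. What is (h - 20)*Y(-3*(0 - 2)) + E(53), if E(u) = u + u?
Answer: -1142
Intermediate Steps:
E(u) = 2*u
F = -16/3 (F = -(6 + 2)*2/3 = -8*2/3 = -1/3*16 = -16/3 ≈ -5.3333)
Y(o) = 16*o/3 (Y(o) = (-1*(-16/3))*o = 16*o/3)
(h - 20)*Y(-3*(0 - 2)) + E(53) = (-19 - 20)*(16*(-3*(0 - 2))/3) + 2*53 = -208*(-3*(-2)) + 106 = -208*6 + 106 = -39*32 + 106 = -1248 + 106 = -1142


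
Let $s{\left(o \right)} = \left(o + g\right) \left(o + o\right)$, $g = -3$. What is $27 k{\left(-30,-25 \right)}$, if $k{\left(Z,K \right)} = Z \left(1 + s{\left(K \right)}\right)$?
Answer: $-1134810$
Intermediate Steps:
$s{\left(o \right)} = 2 o \left(-3 + o\right)$ ($s{\left(o \right)} = \left(o - 3\right) \left(o + o\right) = \left(-3 + o\right) 2 o = 2 o \left(-3 + o\right)$)
$k{\left(Z,K \right)} = Z \left(1 + 2 K \left(-3 + K\right)\right)$
$27 k{\left(-30,-25 \right)} = 27 \left(- 30 \left(1 + 2 \left(-25\right) \left(-3 - 25\right)\right)\right) = 27 \left(- 30 \left(1 + 2 \left(-25\right) \left(-28\right)\right)\right) = 27 \left(- 30 \left(1 + 1400\right)\right) = 27 \left(\left(-30\right) 1401\right) = 27 \left(-42030\right) = -1134810$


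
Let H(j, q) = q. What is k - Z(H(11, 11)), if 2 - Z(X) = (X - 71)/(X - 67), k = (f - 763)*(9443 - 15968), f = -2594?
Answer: 306661937/14 ≈ 2.1904e+7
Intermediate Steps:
k = 21904425 (k = (-2594 - 763)*(9443 - 15968) = -3357*(-6525) = 21904425)
Z(X) = 2 - (-71 + X)/(-67 + X) (Z(X) = 2 - (X - 71)/(X - 67) = 2 - (-71 + X)/(-67 + X))
k - Z(H(11, 11)) = 21904425 - (-63 + 11)/(-67 + 11) = 21904425 - (-52)/(-56) = 21904425 - (-1)*(-52)/56 = 21904425 - 1*13/14 = 21904425 - 13/14 = 306661937/14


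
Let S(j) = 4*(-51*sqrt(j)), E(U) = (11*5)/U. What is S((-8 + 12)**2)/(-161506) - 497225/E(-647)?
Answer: 5195721913483/888283 ≈ 5.8492e+6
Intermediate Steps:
E(U) = 55/U
S(j) = -204*sqrt(j)
S((-8 + 12)**2)/(-161506) - 497225/E(-647) = -204*sqrt((-8 + 12)**2)/(-161506) - 497225/(55/(-647)) = -204*sqrt(4**2)*(-1/161506) - 497225/(55*(-1/647)) = -204*sqrt(16)*(-1/161506) - 497225/(-55/647) = -204*4*(-1/161506) - 497225*(-647/55) = -816*(-1/161506) + 64340915/11 = 408/80753 + 64340915/11 = 5195721913483/888283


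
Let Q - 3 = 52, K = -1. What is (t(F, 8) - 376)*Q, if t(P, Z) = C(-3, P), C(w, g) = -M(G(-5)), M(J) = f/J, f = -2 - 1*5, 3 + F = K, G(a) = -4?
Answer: -83105/4 ≈ -20776.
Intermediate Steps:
F = -4 (F = -3 - 1 = -4)
Q = 55 (Q = 3 + 52 = 55)
f = -7 (f = -2 - 5 = -7)
M(J) = -7/J
C(w, g) = -7/4 (C(w, g) = -(-7)/(-4) = -(-7)*(-1)/4 = -1*7/4 = -7/4)
t(P, Z) = -7/4
(t(F, 8) - 376)*Q = (-7/4 - 376)*55 = -1511/4*55 = -83105/4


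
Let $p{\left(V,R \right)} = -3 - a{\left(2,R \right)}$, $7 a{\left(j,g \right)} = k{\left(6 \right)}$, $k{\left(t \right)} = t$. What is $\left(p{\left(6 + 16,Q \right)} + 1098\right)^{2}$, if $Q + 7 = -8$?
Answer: $\frac{58660281}{49} \approx 1.1971 \cdot 10^{6}$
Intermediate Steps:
$Q = -15$ ($Q = -7 - 8 = -15$)
$a{\left(j,g \right)} = \frac{6}{7}$ ($a{\left(j,g \right)} = \frac{1}{7} \cdot 6 = \frac{6}{7}$)
$p{\left(V,R \right)} = - \frac{27}{7}$ ($p{\left(V,R \right)} = -3 - \frac{6}{7} = - \frac{27}{7}$)
$\left(p{\left(6 + 16,Q \right)} + 1098\right)^{2} = \left(- \frac{27}{7} + 1098\right)^{2} = \left(\frac{7659}{7}\right)^{2} = \frac{58660281}{49}$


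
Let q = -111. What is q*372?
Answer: -41292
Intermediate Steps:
q*372 = -111*372 = -41292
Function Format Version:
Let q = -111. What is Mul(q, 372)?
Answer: -41292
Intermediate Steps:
Mul(q, 372) = Mul(-111, 372) = -41292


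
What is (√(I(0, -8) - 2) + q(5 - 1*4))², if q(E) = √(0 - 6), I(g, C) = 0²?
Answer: -8 - 4*√3 ≈ -14.928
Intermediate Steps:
I(g, C) = 0
q(E) = I*√6 (q(E) = √(-6) = I*√6)
(√(I(0, -8) - 2) + q(5 - 1*4))² = (√(0 - 2) + I*√6)² = (√(-2) + I*√6)² = (I*√2 + I*√6)²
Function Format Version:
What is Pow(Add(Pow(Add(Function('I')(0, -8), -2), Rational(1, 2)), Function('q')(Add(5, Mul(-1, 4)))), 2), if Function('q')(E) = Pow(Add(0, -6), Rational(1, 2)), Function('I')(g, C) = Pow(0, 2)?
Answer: Add(-8, Mul(-4, Pow(3, Rational(1, 2)))) ≈ -14.928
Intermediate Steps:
Function('I')(g, C) = 0
Function('q')(E) = Mul(I, Pow(6, Rational(1, 2))) (Function('q')(E) = Pow(-6, Rational(1, 2)) = Mul(I, Pow(6, Rational(1, 2))))
Pow(Add(Pow(Add(Function('I')(0, -8), -2), Rational(1, 2)), Function('q')(Add(5, Mul(-1, 4)))), 2) = Pow(Add(Pow(Add(0, -2), Rational(1, 2)), Mul(I, Pow(6, Rational(1, 2)))), 2) = Pow(Add(Pow(-2, Rational(1, 2)), Mul(I, Pow(6, Rational(1, 2)))), 2) = Pow(Add(Mul(I, Pow(2, Rational(1, 2))), Mul(I, Pow(6, Rational(1, 2)))), 2)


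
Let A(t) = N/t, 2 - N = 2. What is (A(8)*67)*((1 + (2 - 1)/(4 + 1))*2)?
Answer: 0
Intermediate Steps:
N = 0 (N = 2 - 1*2 = 2 - 2 = 0)
A(t) = 0 (A(t) = 0/t = 0)
(A(8)*67)*((1 + (2 - 1)/(4 + 1))*2) = (0*67)*((1 + (2 - 1)/(4 + 1))*2) = 0*((1 + 1/5)*2) = 0*((1 + 1*(⅕))*2) = 0*((1 + ⅕)*2) = 0*((6/5)*2) = 0*(12/5) = 0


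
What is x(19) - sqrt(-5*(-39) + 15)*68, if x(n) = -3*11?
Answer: -33 - 68*sqrt(210) ≈ -1018.4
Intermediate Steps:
x(n) = -33
x(19) - sqrt(-5*(-39) + 15)*68 = -33 - sqrt(-5*(-39) + 15)*68 = -33 - sqrt(195 + 15)*68 = -33 - sqrt(210)*68 = -33 - 68*sqrt(210)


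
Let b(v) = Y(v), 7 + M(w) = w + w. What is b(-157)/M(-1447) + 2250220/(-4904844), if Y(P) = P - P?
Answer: -80365/175173 ≈ -0.45878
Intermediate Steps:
Y(P) = 0
M(w) = -7 + 2*w (M(w) = -7 + (w + w) = -7 + 2*w)
b(v) = 0
b(-157)/M(-1447) + 2250220/(-4904844) = 0/(-7 + 2*(-1447)) + 2250220/(-4904844) = 0/(-7 - 2894) + 2250220*(-1/4904844) = 0/(-2901) - 80365/175173 = 0*(-1/2901) - 80365/175173 = 0 - 80365/175173 = -80365/175173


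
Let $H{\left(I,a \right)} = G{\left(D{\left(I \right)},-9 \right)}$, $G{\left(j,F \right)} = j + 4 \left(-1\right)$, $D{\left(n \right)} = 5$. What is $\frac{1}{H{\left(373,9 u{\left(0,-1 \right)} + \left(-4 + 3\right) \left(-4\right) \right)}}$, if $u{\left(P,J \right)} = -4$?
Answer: $1$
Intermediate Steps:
$G{\left(j,F \right)} = -4 + j$ ($G{\left(j,F \right)} = j - 4 = -4 + j$)
$H{\left(I,a \right)} = 1$ ($H{\left(I,a \right)} = -4 + 5 = 1$)
$\frac{1}{H{\left(373,9 u{\left(0,-1 \right)} + \left(-4 + 3\right) \left(-4\right) \right)}} = 1^{-1} = 1$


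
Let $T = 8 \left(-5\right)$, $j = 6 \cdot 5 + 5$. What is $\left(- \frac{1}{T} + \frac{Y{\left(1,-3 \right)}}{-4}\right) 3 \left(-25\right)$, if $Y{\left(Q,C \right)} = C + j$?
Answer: $\frac{4785}{8} \approx 598.13$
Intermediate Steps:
$j = 35$ ($j = 30 + 5 = 35$)
$Y{\left(Q,C \right)} = 35 + C$ ($Y{\left(Q,C \right)} = C + 35 = 35 + C$)
$T = -40$
$\left(- \frac{1}{T} + \frac{Y{\left(1,-3 \right)}}{-4}\right) 3 \left(-25\right) = \left(- \frac{1}{-40} + \frac{35 - 3}{-4}\right) 3 \left(-25\right) = \left(\left(-1\right) \left(- \frac{1}{40}\right) + 32 \left(- \frac{1}{4}\right)\right) 3 \left(-25\right) = \left(\frac{1}{40} - 8\right) 3 \left(-25\right) = \left(- \frac{319}{40}\right) 3 \left(-25\right) = \left(- \frac{957}{40}\right) \left(-25\right) = \frac{4785}{8}$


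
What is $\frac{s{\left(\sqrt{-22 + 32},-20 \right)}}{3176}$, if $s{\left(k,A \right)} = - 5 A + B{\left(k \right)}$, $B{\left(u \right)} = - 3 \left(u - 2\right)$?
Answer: $\frac{53}{1588} - \frac{3 \sqrt{10}}{3176} \approx 0.030388$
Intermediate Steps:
$B{\left(u \right)} = 6 - 3 u$ ($B{\left(u \right)} = - 3 \left(-2 + u\right) = 6 - 3 u$)
$s{\left(k,A \right)} = 6 - 5 A - 3 k$ ($s{\left(k,A \right)} = - 5 A - \left(-6 + 3 k\right) = 6 - 5 A - 3 k$)
$\frac{s{\left(\sqrt{-22 + 32},-20 \right)}}{3176} = \frac{6 - -100 - 3 \sqrt{-22 + 32}}{3176} = \left(6 + 100 - 3 \sqrt{10}\right) \frac{1}{3176} = \left(106 - 3 \sqrt{10}\right) \frac{1}{3176} = \frac{53}{1588} - \frac{3 \sqrt{10}}{3176}$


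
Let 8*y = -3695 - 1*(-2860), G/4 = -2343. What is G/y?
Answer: 74976/835 ≈ 89.792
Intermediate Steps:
G = -9372 (G = 4*(-2343) = -9372)
y = -835/8 (y = (-3695 - 1*(-2860))/8 = (-3695 + 2860)/8 = (1/8)*(-835) = -835/8 ≈ -104.38)
G/y = -9372/(-835/8) = -9372*(-8/835) = 74976/835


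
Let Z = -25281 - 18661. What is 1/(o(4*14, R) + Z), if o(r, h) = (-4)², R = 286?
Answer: -1/43926 ≈ -2.2766e-5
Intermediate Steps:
Z = -43942
o(r, h) = 16
1/(o(4*14, R) + Z) = 1/(16 - 43942) = 1/(-43926) = -1/43926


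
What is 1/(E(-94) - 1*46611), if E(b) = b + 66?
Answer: -1/46639 ≈ -2.1441e-5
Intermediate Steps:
E(b) = 66 + b
1/(E(-94) - 1*46611) = 1/((66 - 94) - 1*46611) = 1/(-28 - 46611) = 1/(-46639) = -1/46639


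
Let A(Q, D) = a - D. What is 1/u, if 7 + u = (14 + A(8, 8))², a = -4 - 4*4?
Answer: 1/189 ≈ 0.0052910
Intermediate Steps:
a = -20 (a = -4 - 16 = -20)
A(Q, D) = -20 - D
u = 189 (u = -7 + (14 + (-20 - 1*8))² = -7 + (14 + (-20 - 8))² = -7 + (14 - 28)² = -7 + (-14)² = -7 + 196 = 189)
1/u = 1/189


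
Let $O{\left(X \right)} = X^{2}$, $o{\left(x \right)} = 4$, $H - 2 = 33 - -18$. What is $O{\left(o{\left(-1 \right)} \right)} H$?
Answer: $848$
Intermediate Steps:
$H = 53$ ($H = 2 + \left(33 - -18\right) = 2 + \left(33 + 18\right) = 2 + 51 = 53$)
$O{\left(o{\left(-1 \right)} \right)} H = 4^{2} \cdot 53 = 16 \cdot 53 = 848$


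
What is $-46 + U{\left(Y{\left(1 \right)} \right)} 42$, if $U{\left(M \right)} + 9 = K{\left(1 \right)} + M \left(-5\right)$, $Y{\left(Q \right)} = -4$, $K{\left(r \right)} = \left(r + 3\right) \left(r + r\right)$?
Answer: $752$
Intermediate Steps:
$K{\left(r \right)} = 2 r \left(3 + r\right)$ ($K{\left(r \right)} = \left(3 + r\right) 2 r = 2 r \left(3 + r\right)$)
$U{\left(M \right)} = -1 - 5 M$ ($U{\left(M \right)} = -9 + \left(2 \cdot 1 \left(3 + 1\right) + M \left(-5\right)\right) = -9 - \left(-8 + 5 M\right) = -1 - 5 M$)
$-46 + U{\left(Y{\left(1 \right)} \right)} 42 = -46 + \left(-1 - -20\right) 42 = -46 + \left(-1 + 20\right) 42 = -46 + 19 \cdot 42 = -46 + 798 = 752$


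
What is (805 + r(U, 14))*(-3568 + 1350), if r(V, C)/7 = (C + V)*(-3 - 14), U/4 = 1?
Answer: 2965466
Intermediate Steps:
U = 4 (U = 4*1 = 4)
r(V, C) = -119*C - 119*V (r(V, C) = 7*((C + V)*(-3 - 14)) = 7*((C + V)*(-17)) = 7*(-17*C - 17*V) = -119*C - 119*V)
(805 + r(U, 14))*(-3568 + 1350) = (805 + (-119*14 - 119*4))*(-3568 + 1350) = (805 + (-1666 - 476))*(-2218) = (805 - 2142)*(-2218) = -1337*(-2218) = 2965466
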